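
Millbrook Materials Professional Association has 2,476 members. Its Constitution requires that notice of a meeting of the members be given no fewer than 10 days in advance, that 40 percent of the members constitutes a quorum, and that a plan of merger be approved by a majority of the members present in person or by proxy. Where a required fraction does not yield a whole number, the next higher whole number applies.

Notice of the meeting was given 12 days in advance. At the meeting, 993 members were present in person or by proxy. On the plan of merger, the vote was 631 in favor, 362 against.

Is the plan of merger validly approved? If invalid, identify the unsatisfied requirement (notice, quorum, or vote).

Valid — all requirements satisfied.

Notice: 12 days given; 10 required. Satisfied.
Quorum: 40% of 2,476 = 990.40, rounded up to 991; 993 present. Satisfied.
Vote: requires a majority of those present (993); a majority of 993 is 497, so 497 needed; 631 in favor. Satisfied.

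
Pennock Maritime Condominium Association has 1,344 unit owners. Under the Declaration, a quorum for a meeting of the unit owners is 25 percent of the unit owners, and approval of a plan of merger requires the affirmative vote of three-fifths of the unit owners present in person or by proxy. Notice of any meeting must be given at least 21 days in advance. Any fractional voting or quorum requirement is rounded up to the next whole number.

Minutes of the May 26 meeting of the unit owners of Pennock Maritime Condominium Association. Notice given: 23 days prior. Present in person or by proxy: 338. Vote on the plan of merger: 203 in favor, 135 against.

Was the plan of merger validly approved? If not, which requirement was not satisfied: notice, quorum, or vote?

Valid — all requirements satisfied.

Notice: 23 days given; 21 required. Satisfied.
Quorum: 25% of 1,344 = 336; 338 present. Satisfied.
Vote: requires three-fifths of those present (338); 3/5 of 338 = 202.80, rounded up to 203, so 203 needed; 203 in favor. Satisfied.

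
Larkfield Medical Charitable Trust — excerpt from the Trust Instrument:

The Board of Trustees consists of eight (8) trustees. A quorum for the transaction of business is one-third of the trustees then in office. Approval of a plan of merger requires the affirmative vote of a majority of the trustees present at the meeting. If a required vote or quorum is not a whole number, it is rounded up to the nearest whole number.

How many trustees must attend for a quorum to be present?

1/3 of 8 = 2.67, rounded up to 3.

3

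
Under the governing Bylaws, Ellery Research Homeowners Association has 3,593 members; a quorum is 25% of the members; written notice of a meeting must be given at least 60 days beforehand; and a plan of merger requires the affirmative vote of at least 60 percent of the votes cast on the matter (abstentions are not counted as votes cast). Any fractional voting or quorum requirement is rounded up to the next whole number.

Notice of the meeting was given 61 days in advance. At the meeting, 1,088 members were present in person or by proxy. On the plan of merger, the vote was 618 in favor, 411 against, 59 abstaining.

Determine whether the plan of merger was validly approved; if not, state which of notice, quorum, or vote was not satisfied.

Valid — all requirements satisfied.

Notice: 61 days given; 60 required. Satisfied.
Quorum: 25% of 3,593 = 898.25, rounded up to 899; 1,088 present. Satisfied.
Vote: requires three-fifths of the votes cast (1,088 − 59 abstaining = 1,029); 3/5 of 1029 = 617.40, rounded up to 618, so 618 needed; 618 in favor. Satisfied.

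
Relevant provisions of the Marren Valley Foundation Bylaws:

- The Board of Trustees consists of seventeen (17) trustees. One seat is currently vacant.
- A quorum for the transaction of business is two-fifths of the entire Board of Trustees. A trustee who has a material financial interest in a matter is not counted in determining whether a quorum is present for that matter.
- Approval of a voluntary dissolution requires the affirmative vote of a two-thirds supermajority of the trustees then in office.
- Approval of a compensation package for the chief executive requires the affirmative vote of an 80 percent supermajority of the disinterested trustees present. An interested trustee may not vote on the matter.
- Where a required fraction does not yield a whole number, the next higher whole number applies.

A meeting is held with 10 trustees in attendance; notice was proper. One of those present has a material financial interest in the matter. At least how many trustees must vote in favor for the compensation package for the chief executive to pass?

The compensation package for the chief executive requires four-fifths of the disinterested trustees present (10 − 1 = 9).
4/5 of 9 = 7.20, rounded up to 8.

8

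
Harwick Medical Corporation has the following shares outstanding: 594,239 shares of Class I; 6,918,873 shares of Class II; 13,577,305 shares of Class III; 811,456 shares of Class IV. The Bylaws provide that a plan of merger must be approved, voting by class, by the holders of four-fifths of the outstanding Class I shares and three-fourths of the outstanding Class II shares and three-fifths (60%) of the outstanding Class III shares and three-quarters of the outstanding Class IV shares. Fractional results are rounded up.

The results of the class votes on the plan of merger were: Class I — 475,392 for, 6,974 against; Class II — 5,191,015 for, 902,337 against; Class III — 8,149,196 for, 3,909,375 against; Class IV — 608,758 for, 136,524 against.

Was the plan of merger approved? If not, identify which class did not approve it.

Approved — every class gave the required vote.

Class I: 4/5 of 594239 = 475391.20, rounded up to 475392; 475,392 required, 475,392 in favor — approved.
Class II: 3/4 of 6918873 = 5189154.75, rounded up to 5189155; 5,189,155 required, 5,191,015 in favor — approved.
Class III: 3/5 of 13577305 = 8146383; 8,146,383 required, 8,149,196 in favor — approved.
Class IV: 3/4 of 811456 = 608592; 608,592 required, 608,758 in favor — approved.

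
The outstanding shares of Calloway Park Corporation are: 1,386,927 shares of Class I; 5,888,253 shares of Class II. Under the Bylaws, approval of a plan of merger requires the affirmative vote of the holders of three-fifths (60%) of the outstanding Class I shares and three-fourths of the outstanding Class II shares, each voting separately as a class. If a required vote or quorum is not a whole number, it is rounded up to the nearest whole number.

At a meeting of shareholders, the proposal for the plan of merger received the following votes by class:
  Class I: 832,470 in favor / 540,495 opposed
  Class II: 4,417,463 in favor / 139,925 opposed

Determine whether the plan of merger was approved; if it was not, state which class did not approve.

Approved — every class gave the required vote.

Class I: 3/5 of 1386927 = 832156.20, rounded up to 832157; 832,157 required, 832,470 in favor — approved.
Class II: 3/4 of 5888253 = 4416189.75, rounded up to 4416190; 4,416,190 required, 4,417,463 in favor — approved.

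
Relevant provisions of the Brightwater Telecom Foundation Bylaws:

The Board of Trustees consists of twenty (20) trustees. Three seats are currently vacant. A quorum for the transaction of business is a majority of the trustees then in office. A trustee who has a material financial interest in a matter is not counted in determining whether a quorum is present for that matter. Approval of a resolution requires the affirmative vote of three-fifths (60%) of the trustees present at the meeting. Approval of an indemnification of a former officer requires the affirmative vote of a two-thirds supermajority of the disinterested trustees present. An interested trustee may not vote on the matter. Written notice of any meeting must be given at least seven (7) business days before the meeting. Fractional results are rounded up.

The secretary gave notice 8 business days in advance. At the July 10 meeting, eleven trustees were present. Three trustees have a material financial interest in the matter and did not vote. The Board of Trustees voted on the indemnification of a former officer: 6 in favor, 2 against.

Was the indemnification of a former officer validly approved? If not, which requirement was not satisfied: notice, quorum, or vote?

Notice: 8 business days given; 7 required (8 ≥ 7). Satisfied.
Quorum: 11 present, but the 3 interested trustees do not count, leaving 8. Quorum is 9. Not satisfied.
Vote: the indemnification of a former officer requires two-thirds of the disinterested trustees present (11 − 3 = 8). 2/3 of 8 = 5.33, rounded up to 6, so 6 affirmative votes are needed; 6 voted in favor. Satisfied. (Moot — without a quorum no business can be validly transacted.)

Invalid — quorum requirement not satisfied.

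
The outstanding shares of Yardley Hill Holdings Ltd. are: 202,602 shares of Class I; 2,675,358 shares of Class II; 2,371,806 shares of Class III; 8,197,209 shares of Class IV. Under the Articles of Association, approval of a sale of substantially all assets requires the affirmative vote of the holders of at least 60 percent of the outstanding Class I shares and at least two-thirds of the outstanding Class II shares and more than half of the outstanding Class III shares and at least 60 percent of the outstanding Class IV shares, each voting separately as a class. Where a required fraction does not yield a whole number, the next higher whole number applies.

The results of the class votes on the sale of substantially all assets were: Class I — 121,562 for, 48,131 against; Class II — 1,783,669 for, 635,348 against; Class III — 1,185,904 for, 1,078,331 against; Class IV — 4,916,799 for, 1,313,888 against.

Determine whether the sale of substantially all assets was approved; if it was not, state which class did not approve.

Class I: 3/5 of 202602 = 121561.20, rounded up to 121562; 121,562 required, 121,562 in favor — approved.
Class II: 2/3 of 2675358 = 1783572; 1,783,572 required, 1,783,669 in favor — approved.
Class III: a majority of 2371806 is 1185904; 1,185,904 required, 1,185,904 in favor — approved.
Class IV: 3/5 of 8197209 = 4918325.40, rounded up to 4918326; 4,918,326 required, 4,916,799 in favor — not approved.

Not approved — the Class IV shares did not give the required vote.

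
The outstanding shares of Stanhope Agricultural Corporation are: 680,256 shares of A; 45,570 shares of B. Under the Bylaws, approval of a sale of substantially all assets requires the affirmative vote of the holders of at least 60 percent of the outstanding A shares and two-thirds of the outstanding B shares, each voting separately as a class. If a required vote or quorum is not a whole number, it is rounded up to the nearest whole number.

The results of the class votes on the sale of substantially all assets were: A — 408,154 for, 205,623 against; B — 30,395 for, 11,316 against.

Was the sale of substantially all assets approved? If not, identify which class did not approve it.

Approved — every class gave the required vote.

A: 3/5 of 680256 = 408153.60, rounded up to 408154; 408,154 required, 408,154 in favor — approved.
B: 2/3 of 45570 = 30380; 30,380 required, 30,395 in favor — approved.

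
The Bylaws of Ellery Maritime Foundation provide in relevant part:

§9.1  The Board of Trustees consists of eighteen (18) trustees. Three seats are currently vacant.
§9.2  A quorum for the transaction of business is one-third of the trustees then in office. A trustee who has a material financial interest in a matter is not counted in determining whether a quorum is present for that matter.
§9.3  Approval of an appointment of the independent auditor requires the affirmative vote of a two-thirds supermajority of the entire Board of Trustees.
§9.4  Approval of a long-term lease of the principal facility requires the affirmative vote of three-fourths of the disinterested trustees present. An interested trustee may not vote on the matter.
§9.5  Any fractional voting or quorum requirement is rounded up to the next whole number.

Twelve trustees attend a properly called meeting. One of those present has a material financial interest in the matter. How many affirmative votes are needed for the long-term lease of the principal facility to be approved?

The long-term lease of the principal facility requires three-fourths of the disinterested trustees present (12 − 1 = 11).
3/4 of 11 = 8.25, rounded up to 9.

9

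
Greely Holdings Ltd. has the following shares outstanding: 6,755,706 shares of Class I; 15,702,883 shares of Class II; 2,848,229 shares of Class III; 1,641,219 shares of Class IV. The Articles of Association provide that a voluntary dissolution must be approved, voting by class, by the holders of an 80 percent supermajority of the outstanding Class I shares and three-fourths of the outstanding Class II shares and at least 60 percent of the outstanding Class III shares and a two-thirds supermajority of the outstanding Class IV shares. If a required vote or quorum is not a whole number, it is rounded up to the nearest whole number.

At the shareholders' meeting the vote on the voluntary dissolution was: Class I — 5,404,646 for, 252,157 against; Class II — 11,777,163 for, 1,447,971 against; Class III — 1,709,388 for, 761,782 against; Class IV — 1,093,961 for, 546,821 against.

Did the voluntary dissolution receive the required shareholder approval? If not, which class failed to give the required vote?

Not approved — the Class IV shares did not give the required vote.

Class I: 4/5 of 6755706 = 5404564.80, rounded up to 5404565; 5,404,565 required, 5,404,646 in favor — approved.
Class II: 3/4 of 15702883 = 11777162.25, rounded up to 11777163; 11,777,163 required, 11,777,163 in favor — approved.
Class III: 3/5 of 2848229 = 1708937.40, rounded up to 1708938; 1,708,938 required, 1,709,388 in favor — approved.
Class IV: 2/3 of 1641219 = 1094146; 1,094,146 required, 1,093,961 in favor — not approved.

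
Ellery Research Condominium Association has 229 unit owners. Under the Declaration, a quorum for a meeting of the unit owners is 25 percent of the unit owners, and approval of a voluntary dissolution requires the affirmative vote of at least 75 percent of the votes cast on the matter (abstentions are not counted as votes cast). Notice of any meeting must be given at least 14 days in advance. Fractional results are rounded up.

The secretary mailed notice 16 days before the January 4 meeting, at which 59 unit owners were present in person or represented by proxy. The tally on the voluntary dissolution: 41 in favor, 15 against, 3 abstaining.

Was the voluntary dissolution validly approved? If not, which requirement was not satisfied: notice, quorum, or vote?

Notice: 16 days given; 14 required. Satisfied.
Quorum: 25% of 229 = 57.25, rounded up to 58; 59 present. Satisfied.
Vote: requires three-fourths of the votes cast (59 − 3 abstaining = 56); 3/4 of 56 = 42, so 42 needed; 41 in favor. Not satisfied.

Invalid — vote requirement not satisfied.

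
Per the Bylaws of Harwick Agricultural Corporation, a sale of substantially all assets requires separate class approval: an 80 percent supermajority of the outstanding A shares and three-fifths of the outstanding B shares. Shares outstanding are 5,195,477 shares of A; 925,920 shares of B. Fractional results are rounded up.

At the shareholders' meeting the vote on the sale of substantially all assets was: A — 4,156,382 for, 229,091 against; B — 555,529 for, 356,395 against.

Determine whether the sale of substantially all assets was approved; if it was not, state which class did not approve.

A: 4/5 of 5195477 = 4156381.60, rounded up to 4156382; 4,156,382 required, 4,156,382 in favor — approved.
B: 3/5 of 925920 = 555552; 555,552 required, 555,529 in favor — not approved.

Not approved — the B shares did not give the required vote.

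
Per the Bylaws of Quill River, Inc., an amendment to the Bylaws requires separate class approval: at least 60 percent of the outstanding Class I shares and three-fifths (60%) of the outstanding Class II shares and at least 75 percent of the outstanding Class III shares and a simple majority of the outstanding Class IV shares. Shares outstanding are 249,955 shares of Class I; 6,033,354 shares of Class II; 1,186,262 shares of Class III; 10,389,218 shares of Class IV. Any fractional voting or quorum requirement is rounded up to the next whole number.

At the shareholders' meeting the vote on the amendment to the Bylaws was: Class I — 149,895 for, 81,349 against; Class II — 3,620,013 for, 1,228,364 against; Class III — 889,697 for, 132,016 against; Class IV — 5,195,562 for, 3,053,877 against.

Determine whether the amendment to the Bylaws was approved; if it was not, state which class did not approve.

Not approved — the Class I shares did not give the required vote.

Class I: 3/5 of 249955 = 149973; 149,973 required, 149,895 in favor — not approved.
Class II: 3/5 of 6033354 = 3620012.40, rounded up to 3620013; 3,620,013 required, 3,620,013 in favor — approved.
Class III: 3/4 of 1186262 = 889696.50, rounded up to 889697; 889,697 required, 889,697 in favor — approved.
Class IV: a majority of 10389218 is 5194610; 5,194,610 required, 5,195,562 in favor — approved.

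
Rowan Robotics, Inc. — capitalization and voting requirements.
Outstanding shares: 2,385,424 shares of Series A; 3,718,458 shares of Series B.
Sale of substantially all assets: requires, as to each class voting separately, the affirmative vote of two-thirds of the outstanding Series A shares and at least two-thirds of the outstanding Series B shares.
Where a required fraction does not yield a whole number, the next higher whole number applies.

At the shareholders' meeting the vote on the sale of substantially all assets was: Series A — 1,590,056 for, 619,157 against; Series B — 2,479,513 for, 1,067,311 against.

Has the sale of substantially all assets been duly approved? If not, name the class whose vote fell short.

Not approved — the Series A shares did not give the required vote.

Series A: 2/3 of 2385424 = 1590282.67, rounded up to 1590283; 1,590,283 required, 1,590,056 in favor — not approved.
Series B: 2/3 of 3718458 = 2478972; 2,478,972 required, 2,479,513 in favor — approved.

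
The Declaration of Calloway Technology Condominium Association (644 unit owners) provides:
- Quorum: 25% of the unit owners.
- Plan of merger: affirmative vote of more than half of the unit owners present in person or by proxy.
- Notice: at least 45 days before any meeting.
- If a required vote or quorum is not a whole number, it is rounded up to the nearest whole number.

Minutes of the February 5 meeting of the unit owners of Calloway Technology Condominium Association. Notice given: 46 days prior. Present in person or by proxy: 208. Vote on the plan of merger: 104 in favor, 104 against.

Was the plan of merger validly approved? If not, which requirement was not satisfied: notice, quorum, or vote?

Notice: 46 days given; 45 required. Satisfied.
Quorum: 25% of 644 = 161; 208 present. Satisfied.
Vote: requires a majority of those present (208); a majority of 208 is 105, so 105 needed; 104 in favor. Not satisfied.

Invalid — vote requirement not satisfied.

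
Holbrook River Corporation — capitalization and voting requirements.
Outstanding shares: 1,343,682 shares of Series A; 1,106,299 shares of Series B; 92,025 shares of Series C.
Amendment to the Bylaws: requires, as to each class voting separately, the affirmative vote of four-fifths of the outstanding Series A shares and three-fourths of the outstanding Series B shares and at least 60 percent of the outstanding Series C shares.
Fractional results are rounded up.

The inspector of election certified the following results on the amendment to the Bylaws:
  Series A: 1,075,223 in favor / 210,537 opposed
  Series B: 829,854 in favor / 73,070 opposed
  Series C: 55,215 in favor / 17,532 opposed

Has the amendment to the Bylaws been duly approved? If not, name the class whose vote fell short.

Approved — every class gave the required vote.

Series A: 4/5 of 1343682 = 1074945.60, rounded up to 1074946; 1,074,946 required, 1,075,223 in favor — approved.
Series B: 3/4 of 1106299 = 829724.25, rounded up to 829725; 829,725 required, 829,854 in favor — approved.
Series C: 3/5 of 92025 = 55215; 55,215 required, 55,215 in favor — approved.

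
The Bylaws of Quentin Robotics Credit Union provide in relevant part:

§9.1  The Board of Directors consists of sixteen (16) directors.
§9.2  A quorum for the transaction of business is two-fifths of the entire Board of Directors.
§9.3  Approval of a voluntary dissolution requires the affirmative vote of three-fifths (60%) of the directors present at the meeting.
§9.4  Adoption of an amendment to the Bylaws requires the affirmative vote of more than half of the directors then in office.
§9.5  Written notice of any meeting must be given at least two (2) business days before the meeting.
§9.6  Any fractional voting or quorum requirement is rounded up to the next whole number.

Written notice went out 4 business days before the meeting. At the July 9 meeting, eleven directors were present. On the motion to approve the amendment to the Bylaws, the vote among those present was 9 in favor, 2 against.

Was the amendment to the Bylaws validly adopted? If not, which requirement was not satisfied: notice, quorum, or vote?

Notice: 4 business days given; 2 required (4 ≥ 2). Satisfied.
Quorum: 11 present; quorum is 7. Satisfied.
Vote: the amendment to the Bylaws requires a majority of the directors then in office (16). A majority of 16 is 9, so 9 affirmative votes are needed; 9 voted in favor. Satisfied.

Valid — all requirements satisfied.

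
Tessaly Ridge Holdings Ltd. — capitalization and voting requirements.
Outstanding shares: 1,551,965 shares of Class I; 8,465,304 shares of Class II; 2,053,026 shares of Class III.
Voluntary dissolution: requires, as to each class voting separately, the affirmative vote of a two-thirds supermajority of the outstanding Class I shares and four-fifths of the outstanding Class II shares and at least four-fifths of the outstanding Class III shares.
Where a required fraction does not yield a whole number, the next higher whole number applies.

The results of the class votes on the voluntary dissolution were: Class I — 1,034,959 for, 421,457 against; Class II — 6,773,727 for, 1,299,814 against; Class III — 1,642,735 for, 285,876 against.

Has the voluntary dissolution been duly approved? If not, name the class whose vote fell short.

Approved — every class gave the required vote.

Class I: 2/3 of 1551965 = 1034643.33, rounded up to 1034644; 1,034,644 required, 1,034,959 in favor — approved.
Class II: 4/5 of 8465304 = 6772243.20, rounded up to 6772244; 6,772,244 required, 6,773,727 in favor — approved.
Class III: 4/5 of 2053026 = 1642420.80, rounded up to 1642421; 1,642,421 required, 1,642,735 in favor — approved.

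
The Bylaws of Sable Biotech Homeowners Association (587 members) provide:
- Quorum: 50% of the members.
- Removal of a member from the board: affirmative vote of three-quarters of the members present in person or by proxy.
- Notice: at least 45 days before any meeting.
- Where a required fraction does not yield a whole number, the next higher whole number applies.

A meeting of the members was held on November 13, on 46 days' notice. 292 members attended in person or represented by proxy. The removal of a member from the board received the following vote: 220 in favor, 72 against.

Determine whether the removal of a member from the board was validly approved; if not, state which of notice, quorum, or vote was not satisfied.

Invalid — quorum requirement not satisfied.

Notice: 46 days given; 45 required. Satisfied.
Quorum: 50% of 587 = 293.50, rounded up to 294; 292 present. Not satisfied.
Vote: requires three-fourths of those present (292); 3/4 of 292 = 219, so 219 needed; 220 in favor. Satisfied.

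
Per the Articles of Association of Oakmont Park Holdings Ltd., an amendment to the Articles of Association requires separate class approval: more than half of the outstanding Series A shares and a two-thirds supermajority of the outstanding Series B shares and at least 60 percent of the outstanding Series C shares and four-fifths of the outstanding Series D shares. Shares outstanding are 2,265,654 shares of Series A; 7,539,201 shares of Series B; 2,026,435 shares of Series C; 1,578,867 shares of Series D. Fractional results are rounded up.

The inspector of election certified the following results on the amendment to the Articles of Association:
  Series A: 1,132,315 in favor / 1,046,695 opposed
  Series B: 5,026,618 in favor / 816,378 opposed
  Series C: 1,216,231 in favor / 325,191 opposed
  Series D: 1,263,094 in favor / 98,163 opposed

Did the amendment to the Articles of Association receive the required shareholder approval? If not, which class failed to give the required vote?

Series A: a majority of 2265654 is 1132828; 1,132,828 required, 1,132,315 in favor — not approved.
Series B: 2/3 of 7539201 = 5026134; 5,026,134 required, 5,026,618 in favor — approved.
Series C: 3/5 of 2026435 = 1215861; 1,215,861 required, 1,216,231 in favor — approved.
Series D: 4/5 of 1578867 = 1263093.60, rounded up to 1263094; 1,263,094 required, 1,263,094 in favor — approved.

Not approved — the Series A shares did not give the required vote.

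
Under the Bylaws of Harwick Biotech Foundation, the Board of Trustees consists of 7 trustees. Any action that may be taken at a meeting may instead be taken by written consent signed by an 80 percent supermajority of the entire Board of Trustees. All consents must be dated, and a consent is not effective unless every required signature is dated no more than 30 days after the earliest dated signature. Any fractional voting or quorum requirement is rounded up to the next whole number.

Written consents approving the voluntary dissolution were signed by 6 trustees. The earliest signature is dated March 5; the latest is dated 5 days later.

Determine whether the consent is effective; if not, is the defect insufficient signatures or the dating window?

Effective — both the signature and dating-window requirements are satisfied.

Signatures required: an 80 percent supermajority of 7 — 4/5 of 7 = 5.60, rounded up to 6, so 6 needed; 6 signed. Sufficient.
Dating window: the latest signature is 5 days after the earliest; the limit is 30 days. Within the window.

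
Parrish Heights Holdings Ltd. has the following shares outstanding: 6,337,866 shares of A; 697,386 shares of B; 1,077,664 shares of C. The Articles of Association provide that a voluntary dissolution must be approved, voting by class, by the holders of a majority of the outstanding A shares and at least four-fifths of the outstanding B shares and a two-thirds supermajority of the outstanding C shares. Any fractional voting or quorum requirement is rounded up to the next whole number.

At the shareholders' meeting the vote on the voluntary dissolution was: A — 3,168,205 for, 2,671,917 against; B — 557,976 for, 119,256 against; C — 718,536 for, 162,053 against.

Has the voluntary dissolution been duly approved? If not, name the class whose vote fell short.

Not approved — the A shares did not give the required vote.

A: a majority of 6337866 is 3168934; 3,168,934 required, 3,168,205 in favor — not approved.
B: 4/5 of 697386 = 557908.80, rounded up to 557909; 557,909 required, 557,976 in favor — approved.
C: 2/3 of 1077664 = 718442.67, rounded up to 718443; 718,443 required, 718,536 in favor — approved.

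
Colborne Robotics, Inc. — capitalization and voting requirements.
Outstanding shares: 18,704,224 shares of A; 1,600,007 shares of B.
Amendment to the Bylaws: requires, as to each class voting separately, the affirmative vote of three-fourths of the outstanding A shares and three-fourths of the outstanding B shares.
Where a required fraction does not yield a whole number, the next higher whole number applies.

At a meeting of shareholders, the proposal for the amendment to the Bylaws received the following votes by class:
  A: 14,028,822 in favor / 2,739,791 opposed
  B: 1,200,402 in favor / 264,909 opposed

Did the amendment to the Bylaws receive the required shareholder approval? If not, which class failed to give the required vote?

A: 3/4 of 18704224 = 14028168; 14,028,168 required, 14,028,822 in favor — approved.
B: 3/4 of 1600007 = 1200005.25, rounded up to 1200006; 1,200,006 required, 1,200,402 in favor — approved.

Approved — every class gave the required vote.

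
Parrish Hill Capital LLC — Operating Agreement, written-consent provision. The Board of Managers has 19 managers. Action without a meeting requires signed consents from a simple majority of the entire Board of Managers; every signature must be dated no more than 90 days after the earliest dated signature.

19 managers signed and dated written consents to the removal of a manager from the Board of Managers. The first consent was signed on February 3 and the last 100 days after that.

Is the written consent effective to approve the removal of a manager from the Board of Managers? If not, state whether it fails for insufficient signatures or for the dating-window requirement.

Signatures required: a simple majority of 19 — a majority of 19 is 10, so 10 needed; 19 signed. Sufficient.
Dating window: the latest signature is 100 days after the earliest; the limit is 90 days. Outside the window.

Not effective — dating-window requirement not satisfied.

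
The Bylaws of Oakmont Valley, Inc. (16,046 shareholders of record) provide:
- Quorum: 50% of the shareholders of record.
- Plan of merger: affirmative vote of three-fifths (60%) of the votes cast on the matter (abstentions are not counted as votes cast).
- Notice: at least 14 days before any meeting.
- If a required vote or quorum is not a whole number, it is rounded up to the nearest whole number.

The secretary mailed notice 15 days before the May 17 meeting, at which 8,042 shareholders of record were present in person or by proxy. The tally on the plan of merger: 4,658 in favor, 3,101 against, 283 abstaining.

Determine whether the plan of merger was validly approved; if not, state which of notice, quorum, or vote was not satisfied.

Valid — all requirements satisfied.

Notice: 15 days given; 14 required. Satisfied.
Quorum: 50% of 16,046 = 8,023; 8,042 present. Satisfied.
Vote: requires three-fifths of the votes cast (8,042 − 283 abstaining = 7,759); 3/5 of 7759 = 4655.40, rounded up to 4656, so 4,656 needed; 4,658 in favor. Satisfied.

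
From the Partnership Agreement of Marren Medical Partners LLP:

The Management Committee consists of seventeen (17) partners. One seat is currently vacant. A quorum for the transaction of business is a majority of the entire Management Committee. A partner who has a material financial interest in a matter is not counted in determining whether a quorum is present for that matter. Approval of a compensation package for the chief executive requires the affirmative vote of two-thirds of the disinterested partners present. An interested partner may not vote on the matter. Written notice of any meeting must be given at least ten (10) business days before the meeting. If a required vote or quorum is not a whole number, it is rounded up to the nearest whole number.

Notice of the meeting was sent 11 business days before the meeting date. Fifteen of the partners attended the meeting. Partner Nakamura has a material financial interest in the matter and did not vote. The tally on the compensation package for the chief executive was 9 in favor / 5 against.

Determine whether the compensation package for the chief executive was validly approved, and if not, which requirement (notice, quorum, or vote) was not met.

Invalid — vote requirement not satisfied.

Notice: 11 business days given; 10 required (11 ≥ 10). Satisfied.
Quorum: 15 present, but the 1 interested partner does not count, leaving 14. Quorum is 9. Satisfied.
Vote: the compensation package for the chief executive requires two-thirds of the disinterested partners present (15 − 1 = 14). 2/3 of 14 = 9.33, rounded up to 10, so 10 affirmative votes are needed; 9 voted in favor. Not satisfied.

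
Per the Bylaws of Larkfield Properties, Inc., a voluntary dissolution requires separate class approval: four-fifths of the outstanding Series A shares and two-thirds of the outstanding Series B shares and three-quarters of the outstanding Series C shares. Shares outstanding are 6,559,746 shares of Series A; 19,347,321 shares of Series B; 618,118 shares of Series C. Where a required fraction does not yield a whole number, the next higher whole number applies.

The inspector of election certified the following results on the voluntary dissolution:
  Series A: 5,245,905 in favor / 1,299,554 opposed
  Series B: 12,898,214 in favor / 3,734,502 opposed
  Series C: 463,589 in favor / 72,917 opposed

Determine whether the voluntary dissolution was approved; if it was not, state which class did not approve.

Series A: 4/5 of 6559746 = 5247796.80, rounded up to 5247797; 5,247,797 required, 5,245,905 in favor — not approved.
Series B: 2/3 of 19347321 = 12898214; 12,898,214 required, 12,898,214 in favor — approved.
Series C: 3/4 of 618118 = 463588.50, rounded up to 463589; 463,589 required, 463,589 in favor — approved.

Not approved — the Series A shares did not give the required vote.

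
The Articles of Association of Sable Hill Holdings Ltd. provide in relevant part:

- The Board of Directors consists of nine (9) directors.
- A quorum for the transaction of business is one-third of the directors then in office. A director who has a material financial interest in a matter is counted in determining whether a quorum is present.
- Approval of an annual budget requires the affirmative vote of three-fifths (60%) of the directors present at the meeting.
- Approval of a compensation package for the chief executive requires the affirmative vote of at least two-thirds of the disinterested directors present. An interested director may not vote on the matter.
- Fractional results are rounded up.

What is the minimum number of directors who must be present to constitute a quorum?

1/3 of 9 = 3.

3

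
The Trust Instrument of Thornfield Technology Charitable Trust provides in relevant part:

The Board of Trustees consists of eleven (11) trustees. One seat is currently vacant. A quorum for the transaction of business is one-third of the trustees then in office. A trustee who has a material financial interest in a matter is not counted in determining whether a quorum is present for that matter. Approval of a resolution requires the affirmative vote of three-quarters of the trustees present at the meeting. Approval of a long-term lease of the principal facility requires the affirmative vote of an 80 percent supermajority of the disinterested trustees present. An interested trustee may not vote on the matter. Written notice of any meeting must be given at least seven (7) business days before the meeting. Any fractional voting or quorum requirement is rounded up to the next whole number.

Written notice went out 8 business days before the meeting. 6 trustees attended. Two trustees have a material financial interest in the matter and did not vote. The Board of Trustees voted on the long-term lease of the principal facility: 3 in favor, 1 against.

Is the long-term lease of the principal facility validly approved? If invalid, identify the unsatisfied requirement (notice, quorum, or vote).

Notice: 8 business days given; 7 required (8 ≥ 7). Satisfied.
Quorum: 6 present, but the 2 interested trustees do not count, leaving 4. Quorum is 4. Satisfied.
Vote: the long-term lease of the principal facility requires four-fifths of the disinterested trustees present (6 − 2 = 4). 4/5 of 4 = 3.20, rounded up to 4, so 4 affirmative votes are needed; 3 voted in favor. Not satisfied.

Invalid — vote requirement not satisfied.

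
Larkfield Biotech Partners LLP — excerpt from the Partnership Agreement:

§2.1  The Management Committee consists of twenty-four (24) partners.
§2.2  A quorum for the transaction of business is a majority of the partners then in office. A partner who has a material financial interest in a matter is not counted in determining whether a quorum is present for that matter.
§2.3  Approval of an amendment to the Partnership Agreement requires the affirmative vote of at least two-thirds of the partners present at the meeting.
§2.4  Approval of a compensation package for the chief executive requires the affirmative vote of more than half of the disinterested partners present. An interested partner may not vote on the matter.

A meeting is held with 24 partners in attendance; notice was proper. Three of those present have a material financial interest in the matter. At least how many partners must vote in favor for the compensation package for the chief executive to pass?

11

The compensation package for the chief executive requires a majority of the disinterested partners present (24 − 3 = 21).
A majority of 21 is 11.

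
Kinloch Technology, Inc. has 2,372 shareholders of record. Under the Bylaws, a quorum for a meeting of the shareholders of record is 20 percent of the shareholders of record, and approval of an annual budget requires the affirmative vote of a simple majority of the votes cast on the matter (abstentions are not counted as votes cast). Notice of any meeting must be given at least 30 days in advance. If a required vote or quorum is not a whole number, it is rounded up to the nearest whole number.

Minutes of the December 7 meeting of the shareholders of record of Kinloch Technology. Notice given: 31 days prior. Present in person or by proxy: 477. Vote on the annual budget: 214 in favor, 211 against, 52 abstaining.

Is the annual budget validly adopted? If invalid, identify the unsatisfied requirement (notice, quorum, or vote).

Notice: 31 days given; 30 required. Satisfied.
Quorum: 20% of 2,372 = 474.40, rounded up to 475; 477 present. Satisfied.
Vote: requires a majority of the votes cast (477 − 52 abstaining = 425); a majority of 425 is 213, so 213 needed; 214 in favor. Satisfied.

Valid — all requirements satisfied.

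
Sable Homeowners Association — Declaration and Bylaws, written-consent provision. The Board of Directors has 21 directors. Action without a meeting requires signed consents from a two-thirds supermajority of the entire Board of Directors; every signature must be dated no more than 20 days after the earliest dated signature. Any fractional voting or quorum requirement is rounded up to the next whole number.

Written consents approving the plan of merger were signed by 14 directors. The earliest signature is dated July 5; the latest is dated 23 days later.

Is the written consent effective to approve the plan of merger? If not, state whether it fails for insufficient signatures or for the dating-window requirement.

Signatures required: a two-thirds supermajority of 21 — 2/3 of 21 = 14, so 14 needed; 14 signed. Sufficient.
Dating window: the latest signature is 23 days after the earliest; the limit is 20 days. Outside the window.

Not effective — dating-window requirement not satisfied.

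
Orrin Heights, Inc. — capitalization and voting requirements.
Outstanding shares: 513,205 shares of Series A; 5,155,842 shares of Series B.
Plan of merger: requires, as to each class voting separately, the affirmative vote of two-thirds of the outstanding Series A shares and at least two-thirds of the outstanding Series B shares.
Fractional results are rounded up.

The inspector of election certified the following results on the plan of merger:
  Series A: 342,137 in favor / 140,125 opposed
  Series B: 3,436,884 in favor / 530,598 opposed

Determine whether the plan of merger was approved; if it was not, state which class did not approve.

Not approved — the Series B shares did not give the required vote.

Series A: 2/3 of 513205 = 342136.67, rounded up to 342137; 342,137 required, 342,137 in favor — approved.
Series B: 2/3 of 5155842 = 3437228; 3,437,228 required, 3,436,884 in favor — not approved.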